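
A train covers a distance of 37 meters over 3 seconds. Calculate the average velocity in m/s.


Given: distance d = 37 m, time t = 3 s
Using v = d / t
v = 37 / 3
v = 37/3 m/s

37/3 m/s


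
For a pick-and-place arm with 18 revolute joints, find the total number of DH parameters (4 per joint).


Given: 18 joints, 4 DH parameters per joint (d, theta, a, alpha)
Total DH parameters = number_of_joints * 4
Total = 18 * 4
Total = 72

72


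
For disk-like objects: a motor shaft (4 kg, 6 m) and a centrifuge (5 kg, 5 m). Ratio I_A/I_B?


Given: M1=4 kg, R1=6 m, M2=5 kg, R2=5 m
For a disk: I = (1/2)*M*R^2, so I_A/I_B = (M1*R1^2)/(M2*R2^2)
M1*R1^2 = 4*36 = 144
M2*R2^2 = 5*25 = 125
I_A/I_B = 144/125 = 144/125

144/125


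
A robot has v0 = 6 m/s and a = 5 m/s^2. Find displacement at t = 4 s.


Given: v0 = 6 m/s, a = 5 m/s^2, t = 4 s
Using s = v0*t + (1/2)*a*t^2
s = 6*4 + (1/2)*5*4^2
s = 24 + (1/2)*80
s = 24 + 40
s = 64

64 m


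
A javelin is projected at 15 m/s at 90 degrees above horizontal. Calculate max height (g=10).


Given: v0 = 15 m/s, theta = 90 deg, g = 10 m/s^2
sin^2(90) = 1
Using H = v0^2 * sin^2(theta) / (2*g)
H = 15^2 * 1 / (2*10)
H = 225 * 1 / 20
H = 225 / 20
H = 45/4 m

45/4 m


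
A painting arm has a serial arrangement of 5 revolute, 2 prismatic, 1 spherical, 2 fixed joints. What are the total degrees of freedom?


Given: serial robot with 5 revolute, 2 prismatic, 1 spherical, 2 fixed joints
DOF contribution per joint type: revolute=1, prismatic=1, spherical=3, fixed=0
DOF = 5*1 + 2*1 + 1*3 + 2*0
DOF = 10

10


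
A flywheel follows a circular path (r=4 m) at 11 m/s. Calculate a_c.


Given: v = 11 m/s, r = 4 m
Using a_c = v^2 / r
a_c = 11^2 / 4
a_c = 121 / 4
a_c = 121/4 m/s^2

121/4 m/s^2


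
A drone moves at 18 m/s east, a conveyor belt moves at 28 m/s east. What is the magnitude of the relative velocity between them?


Given: v_A = 18 m/s east, v_B = 28 m/s east
Both move in the same direction; relative speed = |v_A - v_B|
|18 - 28| = |-10|
= 10 m/s

10 m/s


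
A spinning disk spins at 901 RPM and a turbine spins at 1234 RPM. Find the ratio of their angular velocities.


Given: RPM_A = 901, RPM_B = 1234
omega = 2*pi*RPM/60, so omega_A/omega_B = RPM_A / RPM_B
omega_A/omega_B = 901 / 1234
omega_A/omega_B = 901/1234

901/1234


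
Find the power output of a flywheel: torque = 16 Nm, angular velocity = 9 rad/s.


Given: tau = 16 Nm, omega = 9 rad/s
Using P = tau * omega
P = 16 * 9
P = 144 W

144 W


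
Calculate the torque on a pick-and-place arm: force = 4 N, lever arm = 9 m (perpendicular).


Given: F = 4 N, r = 9 m, angle = 90 deg (perpendicular)
Using tau = F * r * sin(90)
sin(90) = 1
tau = 4 * 9 * 1
tau = 36 Nm

36 Nm


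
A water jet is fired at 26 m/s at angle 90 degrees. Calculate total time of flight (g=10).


Given: v0 = 26 m/s, theta = 90 deg, g = 10 m/s^2
sin(90) = 1
Using T = 2*v0*sin(theta) / g
T = 2*26*1 / 10
T = 52 / 10
T = 26/5 s

26/5 s


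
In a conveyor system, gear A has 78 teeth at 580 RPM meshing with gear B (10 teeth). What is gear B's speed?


Given: N1 = 78 teeth, w1 = 580 RPM, N2 = 10 teeth
Using N1*w1 = N2*w2
w2 = N1*w1 / N2
w2 = 78*580 / 10
w2 = 45240 / 10
w2 = 4524 RPM

4524 RPM


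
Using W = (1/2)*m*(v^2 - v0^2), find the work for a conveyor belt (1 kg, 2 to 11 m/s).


Given: m = 1 kg, v0 = 2 m/s, v = 11 m/s
Using W = (1/2)*m*(v^2 - v0^2)
v^2 = 11^2 = 121
v0^2 = 2^2 = 4
v^2 - v0^2 = 121 - 4 = 117
W = (1/2)*1*117 = 117/2 J

117/2 J


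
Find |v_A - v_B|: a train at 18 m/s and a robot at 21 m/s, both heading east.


Given: v_A = 18 m/s east, v_B = 21 m/s east
Both move in the same direction; relative speed = |v_A - v_B|
|18 - 21| = |-3|
= 3 m/s

3 m/s


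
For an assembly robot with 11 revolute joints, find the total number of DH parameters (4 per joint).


Given: 11 joints, 4 DH parameters per joint (d, theta, a, alpha)
Total DH parameters = number_of_joints * 4
Total = 11 * 4
Total = 44

44


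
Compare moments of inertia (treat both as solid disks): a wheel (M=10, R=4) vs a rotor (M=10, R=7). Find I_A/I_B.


Given: M1=10 kg, R1=4 m, M2=10 kg, R2=7 m
For a disk: I = (1/2)*M*R^2, so I_A/I_B = (M1*R1^2)/(M2*R2^2)
M1*R1^2 = 10*16 = 160
M2*R2^2 = 10*49 = 490
I_A/I_B = 160/490 = 16/49

16/49


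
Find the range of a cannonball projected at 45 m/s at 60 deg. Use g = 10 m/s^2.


Given: v0 = 45 m/s, theta = 60 deg, g = 10 m/s^2
sin(2*60) = sin(120) = sqrt(3)/2
Using R = v0^2 * sin(2*theta) / g
R = 45^2 * (sqrt(3)/2) / 10
R = 2025 * sqrt(3) / 20
R = 405/4*sqrt(3) m

405/4*sqrt(3) m


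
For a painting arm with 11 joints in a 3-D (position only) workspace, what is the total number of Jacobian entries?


Given: task space dimension = 3, joints = 11
Jacobian is a 3 x 11 matrix
Total entries = rows * columns
Total = 3 * 11
Total = 33

33


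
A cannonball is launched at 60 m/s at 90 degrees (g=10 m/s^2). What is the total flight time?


Given: v0 = 60 m/s, theta = 90 deg, g = 10 m/s^2
sin(90) = 1
Using T = 2*v0*sin(theta) / g
T = 2*60*1 / 10
T = 120 / 10
T = 12 s

12 s


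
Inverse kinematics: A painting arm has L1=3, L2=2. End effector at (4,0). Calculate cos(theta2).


Given: L1 = 3, L2 = 2, target (x, y) = (4, 0)
Using cos(theta2) = (x^2 + y^2 - L1^2 - L2^2) / (2*L1*L2)
x^2 + y^2 = 4^2 + 0 = 16
L1^2 + L2^2 = 9 + 4 = 13
Numerator = 16 - 13 = 3
Denominator = 2*3*2 = 12
cos(theta2) = 3/12 = 1/4

1/4


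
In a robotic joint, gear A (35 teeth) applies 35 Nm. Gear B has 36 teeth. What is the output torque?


Given: N1 = 35, N2 = 36, T1 = 35 Nm
Using T2/T1 = N2/N1
T2 = T1 * N2 / N1
T2 = 35 * 36 / 35
T2 = 1260 / 35
T2 = 36 Nm

36 Nm


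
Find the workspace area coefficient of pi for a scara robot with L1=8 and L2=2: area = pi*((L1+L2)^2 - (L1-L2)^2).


Given: L1 = 8, L2 = 2
(L1+L2)^2 = (10)^2 = 100
(L1-L2)^2 = (6)^2 = 36
Difference = 100 - 36 = 64
This equals 4*L1*L2 = 4*8*2 = 64
Workspace area = 64*pi

64


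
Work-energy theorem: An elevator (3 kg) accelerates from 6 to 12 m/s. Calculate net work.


Given: m = 3 kg, v0 = 6 m/s, v = 12 m/s
Using W = (1/2)*m*(v^2 - v0^2)
v^2 = 12^2 = 144
v0^2 = 6^2 = 36
v^2 - v0^2 = 144 - 36 = 108
W = (1/2)*3*108 = 162 J

162 J


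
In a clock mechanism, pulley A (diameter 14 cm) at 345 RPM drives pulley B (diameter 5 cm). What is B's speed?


Given: D1 = 14 cm, w1 = 345 RPM, D2 = 5 cm
Using D1*w1 = D2*w2
w2 = D1*w1 / D2
w2 = 14*345 / 5
w2 = 4830 / 5
w2 = 966 RPM

966 RPM


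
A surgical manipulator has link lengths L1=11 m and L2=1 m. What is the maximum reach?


Given: L1 = 11 m, L2 = 1 m
For a 2-link planar arm, max reach = L1 + L2 (fully extended)
Max reach = 11 + 1
Max reach = 12 m

12 m


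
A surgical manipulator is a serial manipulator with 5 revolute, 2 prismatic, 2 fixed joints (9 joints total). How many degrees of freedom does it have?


Given: serial robot with 5 revolute, 2 prismatic, 2 fixed joints
DOF contribution per joint type: revolute=1, prismatic=1, spherical=3, fixed=0
DOF = 5*1 + 2*1 + 2*0
DOF = 7

7


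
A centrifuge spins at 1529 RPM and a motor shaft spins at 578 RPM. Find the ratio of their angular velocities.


Given: RPM_A = 1529, RPM_B = 578
omega = 2*pi*RPM/60, so omega_A/omega_B = RPM_A / RPM_B
omega_A/omega_B = 1529 / 578
omega_A/omega_B = 1529/578

1529/578


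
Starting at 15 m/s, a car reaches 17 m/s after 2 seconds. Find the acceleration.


Given: initial velocity v0 = 15 m/s, final velocity v = 17 m/s, time t = 2 s
Using a = (v - v0) / t
a = (17 - 15) / 2
a = 2 / 2
a = 1 m/s^2

1 m/s^2


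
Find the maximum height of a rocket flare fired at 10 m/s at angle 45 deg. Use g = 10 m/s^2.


Given: v0 = 10 m/s, theta = 45 deg, g = 10 m/s^2
sin^2(45) = 1/2
Using H = v0^2 * sin^2(theta) / (2*g)
H = 10^2 * 1/2 / (2*10)
H = 100 * 1/2 / 20
H = 50 / 20
H = 5/2 m

5/2 m


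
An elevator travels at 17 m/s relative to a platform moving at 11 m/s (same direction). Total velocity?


Given: object velocity = 17 m/s, platform velocity = 11 m/s (same direction)
Using classical velocity addition: v_total = v_object + v_platform
v_total = 17 + 11
v_total = 28 m/s

28 m/s


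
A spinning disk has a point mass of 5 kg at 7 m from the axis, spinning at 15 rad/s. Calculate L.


Given: m = 5 kg, r = 7 m, omega = 15 rad/s
For a point mass: I = m*r^2
I = 5*7^2 = 5*49 = 245
L = I*omega = 245*15
L = 3675 kg*m^2/s

3675 kg*m^2/s


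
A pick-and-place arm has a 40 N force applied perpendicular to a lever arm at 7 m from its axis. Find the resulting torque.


Given: F = 40 N, r = 7 m, angle = 90 deg (perpendicular)
Using tau = F * r * sin(90)
sin(90) = 1
tau = 40 * 7 * 1
tau = 280 Nm

280 Nm


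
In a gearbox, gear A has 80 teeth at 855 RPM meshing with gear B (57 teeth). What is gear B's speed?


Given: N1 = 80 teeth, w1 = 855 RPM, N2 = 57 teeth
Using N1*w1 = N2*w2
w2 = N1*w1 / N2
w2 = 80*855 / 57
w2 = 68400 / 57
w2 = 1200 RPM

1200 RPM


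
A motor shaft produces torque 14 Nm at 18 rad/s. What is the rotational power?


Given: tau = 14 Nm, omega = 18 rad/s
Using P = tau * omega
P = 14 * 18
P = 252 W

252 W


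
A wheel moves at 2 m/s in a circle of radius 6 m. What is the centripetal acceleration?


Given: v = 2 m/s, r = 6 m
Using a_c = v^2 / r
a_c = 2^2 / 6
a_c = 4 / 6
a_c = 2/3 m/s^2

2/3 m/s^2


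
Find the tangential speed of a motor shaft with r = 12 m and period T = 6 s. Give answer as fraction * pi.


Given: radius r = 12 m, period T = 6 s
Using v = 2*pi*r / T
v = 2*pi*12 / 6
v = 24*pi / 6
v = 4*pi m/s

4*pi m/s


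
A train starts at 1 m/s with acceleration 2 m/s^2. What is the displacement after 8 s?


Given: v0 = 1 m/s, a = 2 m/s^2, t = 8 s
Using s = v0*t + (1/2)*a*t^2
s = 1*8 + (1/2)*2*8^2
s = 8 + (1/2)*128
s = 8 + 64
s = 72

72 m


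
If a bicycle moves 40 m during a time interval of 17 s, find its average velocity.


Given: distance d = 40 m, time t = 17 s
Using v = d / t
v = 40 / 17
v = 40/17 m/s

40/17 m/s


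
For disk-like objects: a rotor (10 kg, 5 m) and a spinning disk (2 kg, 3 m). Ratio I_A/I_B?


Given: M1=10 kg, R1=5 m, M2=2 kg, R2=3 m
For a disk: I = (1/2)*M*R^2, so I_A/I_B = (M1*R1^2)/(M2*R2^2)
M1*R1^2 = 10*25 = 250
M2*R2^2 = 2*9 = 18
I_A/I_B = 250/18 = 125/9

125/9


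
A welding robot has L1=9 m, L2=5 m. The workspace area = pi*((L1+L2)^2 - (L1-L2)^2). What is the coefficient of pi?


Given: L1 = 9, L2 = 5
(L1+L2)^2 = (14)^2 = 196
(L1-L2)^2 = (4)^2 = 16
Difference = 196 - 16 = 180
This equals 4*L1*L2 = 4*9*5 = 180
Workspace area = 180*pi

180


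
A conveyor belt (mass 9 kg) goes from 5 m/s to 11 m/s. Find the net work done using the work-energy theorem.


Given: m = 9 kg, v0 = 5 m/s, v = 11 m/s
Using W = (1/2)*m*(v^2 - v0^2)
v^2 = 11^2 = 121
v0^2 = 5^2 = 25
v^2 - v0^2 = 121 - 25 = 96
W = (1/2)*9*96 = 432 J

432 J


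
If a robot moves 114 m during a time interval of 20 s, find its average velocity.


Given: distance d = 114 m, time t = 20 s
Using v = d / t
v = 114 / 20
v = 57/10 m/s

57/10 m/s


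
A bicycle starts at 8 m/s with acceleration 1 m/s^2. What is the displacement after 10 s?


Given: v0 = 8 m/s, a = 1 m/s^2, t = 10 s
Using s = v0*t + (1/2)*a*t^2
s = 8*10 + (1/2)*1*10^2
s = 80 + (1/2)*100
s = 80 + 50
s = 130

130 m


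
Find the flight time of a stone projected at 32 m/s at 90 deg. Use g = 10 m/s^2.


Given: v0 = 32 m/s, theta = 90 deg, g = 10 m/s^2
sin(90) = 1
Using T = 2*v0*sin(theta) / g
T = 2*32*1 / 10
T = 64 / 10
T = 32/5 s

32/5 s


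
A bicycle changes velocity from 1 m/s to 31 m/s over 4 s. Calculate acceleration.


Given: initial velocity v0 = 1 m/s, final velocity v = 31 m/s, time t = 4 s
Using a = (v - v0) / t
a = (31 - 1) / 4
a = 30 / 4
a = 15/2 m/s^2

15/2 m/s^2


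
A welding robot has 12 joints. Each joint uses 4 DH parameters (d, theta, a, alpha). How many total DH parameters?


Given: 12 joints, 4 DH parameters per joint (d, theta, a, alpha)
Total DH parameters = number_of_joints * 4
Total = 12 * 4
Total = 48

48


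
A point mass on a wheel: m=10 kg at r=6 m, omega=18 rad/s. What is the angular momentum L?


Given: m = 10 kg, r = 6 m, omega = 18 rad/s
For a point mass: I = m*r^2
I = 10*6^2 = 10*36 = 360
L = I*omega = 360*18
L = 6480 kg*m^2/s

6480 kg*m^2/s


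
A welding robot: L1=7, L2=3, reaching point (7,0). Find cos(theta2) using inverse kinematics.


Given: L1 = 7, L2 = 3, target (x, y) = (7, 0)
Using cos(theta2) = (x^2 + y^2 - L1^2 - L2^2) / (2*L1*L2)
x^2 + y^2 = 7^2 + 0 = 49
L1^2 + L2^2 = 49 + 9 = 58
Numerator = 49 - 58 = -9
Denominator = 2*7*3 = 42
cos(theta2) = -9/42 = -3/14

-3/14


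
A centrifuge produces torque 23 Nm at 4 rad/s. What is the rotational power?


Given: tau = 23 Nm, omega = 4 rad/s
Using P = tau * omega
P = 23 * 4
P = 92 W

92 W


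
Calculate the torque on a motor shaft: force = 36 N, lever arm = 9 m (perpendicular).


Given: F = 36 N, r = 9 m, angle = 90 deg (perpendicular)
Using tau = F * r * sin(90)
sin(90) = 1
tau = 36 * 9 * 1
tau = 324 Nm

324 Nm


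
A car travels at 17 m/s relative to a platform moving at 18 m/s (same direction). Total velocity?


Given: object velocity = 17 m/s, platform velocity = 18 m/s (same direction)
Using classical velocity addition: v_total = v_object + v_platform
v_total = 17 + 18
v_total = 35 m/s

35 m/s


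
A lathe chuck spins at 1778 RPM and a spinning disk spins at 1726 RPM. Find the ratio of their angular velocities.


Given: RPM_A = 1778, RPM_B = 1726
omega = 2*pi*RPM/60, so omega_A/omega_B = RPM_A / RPM_B
omega_A/omega_B = 1778 / 1726
omega_A/omega_B = 889/863

889/863


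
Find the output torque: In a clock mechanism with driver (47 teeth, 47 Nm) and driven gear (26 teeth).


Given: N1 = 47, N2 = 26, T1 = 47 Nm
Using T2/T1 = N2/N1
T2 = T1 * N2 / N1
T2 = 47 * 26 / 47
T2 = 1222 / 47
T2 = 26 Nm

26 Nm


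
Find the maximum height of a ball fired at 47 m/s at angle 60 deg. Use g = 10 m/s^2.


Given: v0 = 47 m/s, theta = 60 deg, g = 10 m/s^2
sin^2(60) = 3/4
Using H = v0^2 * sin^2(theta) / (2*g)
H = 47^2 * 3/4 / (2*10)
H = 2209 * 3/4 / 20
H = 6627/4 / 20
H = 6627/80 m

6627/80 m


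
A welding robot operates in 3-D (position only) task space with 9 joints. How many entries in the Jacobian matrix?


Given: task space dimension = 3, joints = 9
Jacobian is a 3 x 9 matrix
Total entries = rows * columns
Total = 3 * 9
Total = 27

27


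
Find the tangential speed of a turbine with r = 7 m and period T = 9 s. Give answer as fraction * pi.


Given: radius r = 7 m, period T = 9 s
Using v = 2*pi*r / T
v = 2*pi*7 / 9
v = 14*pi / 9
v = 14/9*pi m/s

14/9*pi m/s


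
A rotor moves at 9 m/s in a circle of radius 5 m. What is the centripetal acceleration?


Given: v = 9 m/s, r = 5 m
Using a_c = v^2 / r
a_c = 9^2 / 5
a_c = 81 / 5
a_c = 81/5 m/s^2

81/5 m/s^2


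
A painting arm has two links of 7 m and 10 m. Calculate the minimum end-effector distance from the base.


Given: L1 = 7 m, L2 = 10 m
For a 2-link planar arm, min reach = |L1 - L2| (second link folded back)
Min reach = |7 - 10|
Min reach = 3 m

3 m


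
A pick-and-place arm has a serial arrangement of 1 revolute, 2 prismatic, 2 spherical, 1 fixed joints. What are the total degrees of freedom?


Given: serial robot with 1 revolute, 2 prismatic, 2 spherical, 1 fixed joints
DOF contribution per joint type: revolute=1, prismatic=1, spherical=3, fixed=0
DOF = 1*1 + 2*1 + 2*3 + 1*0
DOF = 9

9


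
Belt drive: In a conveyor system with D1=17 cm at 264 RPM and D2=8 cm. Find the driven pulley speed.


Given: D1 = 17 cm, w1 = 264 RPM, D2 = 8 cm
Using D1*w1 = D2*w2
w2 = D1*w1 / D2
w2 = 17*264 / 8
w2 = 4488 / 8
w2 = 561 RPM

561 RPM


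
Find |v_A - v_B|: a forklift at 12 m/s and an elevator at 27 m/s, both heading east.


Given: v_A = 12 m/s east, v_B = 27 m/s east
Both move in the same direction; relative speed = |v_A - v_B|
|12 - 27| = |-15|
= 15 m/s

15 m/s


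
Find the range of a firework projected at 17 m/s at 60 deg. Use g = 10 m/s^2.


Given: v0 = 17 m/s, theta = 60 deg, g = 10 m/s^2
sin(2*60) = sin(120) = sqrt(3)/2
Using R = v0^2 * sin(2*theta) / g
R = 17^2 * (sqrt(3)/2) / 10
R = 289 * sqrt(3) / 20
R = 289/20*sqrt(3) m

289/20*sqrt(3) m


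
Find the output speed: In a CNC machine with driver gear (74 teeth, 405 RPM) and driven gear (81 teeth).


Given: N1 = 74 teeth, w1 = 405 RPM, N2 = 81 teeth
Using N1*w1 = N2*w2
w2 = N1*w1 / N2
w2 = 74*405 / 81
w2 = 29970 / 81
w2 = 370 RPM

370 RPM


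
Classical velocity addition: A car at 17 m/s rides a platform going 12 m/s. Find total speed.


Given: object velocity = 17 m/s, platform velocity = 12 m/s (same direction)
Using classical velocity addition: v_total = v_object + v_platform
v_total = 17 + 12
v_total = 29 m/s

29 m/s


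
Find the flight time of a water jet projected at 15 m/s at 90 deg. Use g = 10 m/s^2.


Given: v0 = 15 m/s, theta = 90 deg, g = 10 m/s^2
sin(90) = 1
Using T = 2*v0*sin(theta) / g
T = 2*15*1 / 10
T = 30 / 10
T = 3 s

3 s


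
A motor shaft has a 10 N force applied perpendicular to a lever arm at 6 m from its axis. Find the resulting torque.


Given: F = 10 N, r = 6 m, angle = 90 deg (perpendicular)
Using tau = F * r * sin(90)
sin(90) = 1
tau = 10 * 6 * 1
tau = 60 Nm

60 Nm


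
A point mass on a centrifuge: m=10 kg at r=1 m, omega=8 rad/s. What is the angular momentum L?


Given: m = 10 kg, r = 1 m, omega = 8 rad/s
For a point mass: I = m*r^2
I = 10*1^2 = 10*1 = 10
L = I*omega = 10*8
L = 80 kg*m^2/s

80 kg*m^2/s


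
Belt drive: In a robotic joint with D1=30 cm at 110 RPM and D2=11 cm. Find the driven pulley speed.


Given: D1 = 30 cm, w1 = 110 RPM, D2 = 11 cm
Using D1*w1 = D2*w2
w2 = D1*w1 / D2
w2 = 30*110 / 11
w2 = 3300 / 11
w2 = 300 RPM

300 RPM


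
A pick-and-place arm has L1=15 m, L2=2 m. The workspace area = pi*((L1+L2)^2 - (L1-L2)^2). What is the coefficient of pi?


Given: L1 = 15, L2 = 2
(L1+L2)^2 = (17)^2 = 289
(L1-L2)^2 = (13)^2 = 169
Difference = 289 - 169 = 120
This equals 4*L1*L2 = 4*15*2 = 120
Workspace area = 120*pi

120


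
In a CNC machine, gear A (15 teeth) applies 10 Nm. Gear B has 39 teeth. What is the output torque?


Given: N1 = 15, N2 = 39, T1 = 10 Nm
Using T2/T1 = N2/N1
T2 = T1 * N2 / N1
T2 = 10 * 39 / 15
T2 = 390 / 15
T2 = 26 Nm

26 Nm


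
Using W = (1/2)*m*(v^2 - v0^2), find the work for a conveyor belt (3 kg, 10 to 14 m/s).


Given: m = 3 kg, v0 = 10 m/s, v = 14 m/s
Using W = (1/2)*m*(v^2 - v0^2)
v^2 = 14^2 = 196
v0^2 = 10^2 = 100
v^2 - v0^2 = 196 - 100 = 96
W = (1/2)*3*96 = 144 J

144 J


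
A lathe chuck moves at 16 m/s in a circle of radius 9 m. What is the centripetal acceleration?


Given: v = 16 m/s, r = 9 m
Using a_c = v^2 / r
a_c = 16^2 / 9
a_c = 256 / 9
a_c = 256/9 m/s^2

256/9 m/s^2


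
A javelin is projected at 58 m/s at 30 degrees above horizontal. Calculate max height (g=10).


Given: v0 = 58 m/s, theta = 30 deg, g = 10 m/s^2
sin^2(30) = 1/4
Using H = v0^2 * sin^2(theta) / (2*g)
H = 58^2 * 1/4 / (2*10)
H = 3364 * 1/4 / 20
H = 841 / 20
H = 841/20 m

841/20 m


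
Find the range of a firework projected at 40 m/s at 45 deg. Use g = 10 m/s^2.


Given: v0 = 40 m/s, theta = 45 deg, g = 10 m/s^2
sin(2*45) = sin(90) = 1
Using R = v0^2 * sin(2*theta) / g
R = 40^2 * 1 / 10
R = 1600 / 10
R = 160 m

160 m


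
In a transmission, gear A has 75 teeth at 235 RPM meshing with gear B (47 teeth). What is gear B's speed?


Given: N1 = 75 teeth, w1 = 235 RPM, N2 = 47 teeth
Using N1*w1 = N2*w2
w2 = N1*w1 / N2
w2 = 75*235 / 47
w2 = 17625 / 47
w2 = 375 RPM

375 RPM


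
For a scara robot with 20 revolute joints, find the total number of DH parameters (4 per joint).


Given: 20 joints, 4 DH parameters per joint (d, theta, a, alpha)
Total DH parameters = number_of_joints * 4
Total = 20 * 4
Total = 80

80


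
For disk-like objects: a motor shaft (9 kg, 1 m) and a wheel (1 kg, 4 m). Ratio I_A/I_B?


Given: M1=9 kg, R1=1 m, M2=1 kg, R2=4 m
For a disk: I = (1/2)*M*R^2, so I_A/I_B = (M1*R1^2)/(M2*R2^2)
M1*R1^2 = 9*1 = 9
M2*R2^2 = 1*16 = 16
I_A/I_B = 9/16 = 9/16

9/16


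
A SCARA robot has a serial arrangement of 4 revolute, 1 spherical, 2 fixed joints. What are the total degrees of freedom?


Given: serial robot with 4 revolute, 1 spherical, 2 fixed joints
DOF contribution per joint type: revolute=1, prismatic=1, spherical=3, fixed=0
DOF = 4*1 + 1*3 + 2*0
DOF = 7

7


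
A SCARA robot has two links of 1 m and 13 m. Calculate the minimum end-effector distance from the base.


Given: L1 = 1 m, L2 = 13 m
For a 2-link planar arm, min reach = |L1 - L2| (second link folded back)
Min reach = |1 - 13|
Min reach = 12 m

12 m


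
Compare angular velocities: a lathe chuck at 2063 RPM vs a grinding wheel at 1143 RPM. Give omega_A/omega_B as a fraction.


Given: RPM_A = 2063, RPM_B = 1143
omega = 2*pi*RPM/60, so omega_A/omega_B = RPM_A / RPM_B
omega_A/omega_B = 2063 / 1143
omega_A/omega_B = 2063/1143

2063/1143


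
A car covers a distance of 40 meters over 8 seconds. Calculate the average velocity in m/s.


Given: distance d = 40 m, time t = 8 s
Using v = d / t
v = 40 / 8
v = 5 m/s

5 m/s


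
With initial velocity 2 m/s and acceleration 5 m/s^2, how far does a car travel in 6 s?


Given: v0 = 2 m/s, a = 5 m/s^2, t = 6 s
Using s = v0*t + (1/2)*a*t^2
s = 2*6 + (1/2)*5*6^2
s = 12 + (1/2)*180
s = 12 + 90
s = 102

102 m


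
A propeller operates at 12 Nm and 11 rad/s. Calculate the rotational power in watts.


Given: tau = 12 Nm, omega = 11 rad/s
Using P = tau * omega
P = 12 * 11
P = 132 W

132 W


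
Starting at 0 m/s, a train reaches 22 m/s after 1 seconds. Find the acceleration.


Given: initial velocity v0 = 0 m/s, final velocity v = 22 m/s, time t = 1 s
Using a = (v - v0) / t
a = (22 - 0) / 1
a = 22 / 1
a = 22 m/s^2

22 m/s^2


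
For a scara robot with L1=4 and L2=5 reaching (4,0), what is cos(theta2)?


Given: L1 = 4, L2 = 5, target (x, y) = (4, 0)
Using cos(theta2) = (x^2 + y^2 - L1^2 - L2^2) / (2*L1*L2)
x^2 + y^2 = 4^2 + 0 = 16
L1^2 + L2^2 = 16 + 25 = 41
Numerator = 16 - 41 = -25
Denominator = 2*4*5 = 40
cos(theta2) = -25/40 = -5/8

-5/8


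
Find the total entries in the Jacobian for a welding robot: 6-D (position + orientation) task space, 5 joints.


Given: task space dimension = 6, joints = 5
Jacobian is a 6 x 5 matrix
Total entries = rows * columns
Total = 6 * 5
Total = 30

30


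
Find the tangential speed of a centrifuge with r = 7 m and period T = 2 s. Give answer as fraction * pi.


Given: radius r = 7 m, period T = 2 s
Using v = 2*pi*r / T
v = 2*pi*7 / 2
v = 14*pi / 2
v = 7*pi m/s

7*pi m/s


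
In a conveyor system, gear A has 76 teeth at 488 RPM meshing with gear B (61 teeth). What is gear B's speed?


Given: N1 = 76 teeth, w1 = 488 RPM, N2 = 61 teeth
Using N1*w1 = N2*w2
w2 = N1*w1 / N2
w2 = 76*488 / 61
w2 = 37088 / 61
w2 = 608 RPM

608 RPM


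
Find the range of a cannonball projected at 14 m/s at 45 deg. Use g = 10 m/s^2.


Given: v0 = 14 m/s, theta = 45 deg, g = 10 m/s^2
sin(2*45) = sin(90) = 1
Using R = v0^2 * sin(2*theta) / g
R = 14^2 * 1 / 10
R = 196 / 10
R = 98/5 m

98/5 m


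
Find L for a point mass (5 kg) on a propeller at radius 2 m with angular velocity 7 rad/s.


Given: m = 5 kg, r = 2 m, omega = 7 rad/s
For a point mass: I = m*r^2
I = 5*2^2 = 5*4 = 20
L = I*omega = 20*7
L = 140 kg*m^2/s

140 kg*m^2/s


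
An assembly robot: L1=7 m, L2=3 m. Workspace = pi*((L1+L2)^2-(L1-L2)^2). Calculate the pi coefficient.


Given: L1 = 7, L2 = 3
(L1+L2)^2 = (10)^2 = 100
(L1-L2)^2 = (4)^2 = 16
Difference = 100 - 16 = 84
This equals 4*L1*L2 = 4*7*3 = 84
Workspace area = 84*pi

84


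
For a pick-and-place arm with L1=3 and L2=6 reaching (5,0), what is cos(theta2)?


Given: L1 = 3, L2 = 6, target (x, y) = (5, 0)
Using cos(theta2) = (x^2 + y^2 - L1^2 - L2^2) / (2*L1*L2)
x^2 + y^2 = 5^2 + 0 = 25
L1^2 + L2^2 = 9 + 36 = 45
Numerator = 25 - 45 = -20
Denominator = 2*3*6 = 36
cos(theta2) = -20/36 = -5/9

-5/9


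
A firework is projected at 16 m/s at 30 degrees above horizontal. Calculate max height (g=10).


Given: v0 = 16 m/s, theta = 30 deg, g = 10 m/s^2
sin^2(30) = 1/4
Using H = v0^2 * sin^2(theta) / (2*g)
H = 16^2 * 1/4 / (2*10)
H = 256 * 1/4 / 20
H = 64 / 20
H = 16/5 m

16/5 m


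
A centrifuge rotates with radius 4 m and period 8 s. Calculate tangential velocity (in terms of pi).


Given: radius r = 4 m, period T = 8 s
Using v = 2*pi*r / T
v = 2*pi*4 / 8
v = 8*pi / 8
v = 1*pi m/s

1*pi m/s


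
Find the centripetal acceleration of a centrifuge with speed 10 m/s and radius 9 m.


Given: v = 10 m/s, r = 9 m
Using a_c = v^2 / r
a_c = 10^2 / 9
a_c = 100 / 9
a_c = 100/9 m/s^2

100/9 m/s^2


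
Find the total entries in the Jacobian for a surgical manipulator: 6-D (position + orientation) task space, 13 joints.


Given: task space dimension = 6, joints = 13
Jacobian is a 6 x 13 matrix
Total entries = rows * columns
Total = 6 * 13
Total = 78

78


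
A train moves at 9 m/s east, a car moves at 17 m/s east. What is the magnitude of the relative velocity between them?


Given: v_A = 9 m/s east, v_B = 17 m/s east
Both move in the same direction; relative speed = |v_A - v_B|
|9 - 17| = |-8|
= 8 m/s

8 m/s


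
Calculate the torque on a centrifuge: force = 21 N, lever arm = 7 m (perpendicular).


Given: F = 21 N, r = 7 m, angle = 90 deg (perpendicular)
Using tau = F * r * sin(90)
sin(90) = 1
tau = 21 * 7 * 1
tau = 147 Nm

147 Nm


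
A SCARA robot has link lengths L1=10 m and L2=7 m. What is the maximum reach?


Given: L1 = 10 m, L2 = 7 m
For a 2-link planar arm, max reach = L1 + L2 (fully extended)
Max reach = 10 + 7
Max reach = 17 m

17 m


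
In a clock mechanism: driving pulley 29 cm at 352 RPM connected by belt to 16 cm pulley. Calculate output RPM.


Given: D1 = 29 cm, w1 = 352 RPM, D2 = 16 cm
Using D1*w1 = D2*w2
w2 = D1*w1 / D2
w2 = 29*352 / 16
w2 = 10208 / 16
w2 = 638 RPM

638 RPM


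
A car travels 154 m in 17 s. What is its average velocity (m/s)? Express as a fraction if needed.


Given: distance d = 154 m, time t = 17 s
Using v = d / t
v = 154 / 17
v = 154/17 m/s

154/17 m/s


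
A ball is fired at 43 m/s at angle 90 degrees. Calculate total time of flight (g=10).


Given: v0 = 43 m/s, theta = 90 deg, g = 10 m/s^2
sin(90) = 1
Using T = 2*v0*sin(theta) / g
T = 2*43*1 / 10
T = 86 / 10
T = 43/5 s

43/5 s


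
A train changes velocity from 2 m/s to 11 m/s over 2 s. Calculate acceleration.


Given: initial velocity v0 = 2 m/s, final velocity v = 11 m/s, time t = 2 s
Using a = (v - v0) / t
a = (11 - 2) / 2
a = 9 / 2
a = 9/2 m/s^2

9/2 m/s^2


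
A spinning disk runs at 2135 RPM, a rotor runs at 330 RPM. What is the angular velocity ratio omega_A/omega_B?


Given: RPM_A = 2135, RPM_B = 330
omega = 2*pi*RPM/60, so omega_A/omega_B = RPM_A / RPM_B
omega_A/omega_B = 2135 / 330
omega_A/omega_B = 427/66

427/66


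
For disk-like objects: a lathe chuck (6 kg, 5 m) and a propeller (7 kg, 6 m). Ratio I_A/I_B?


Given: M1=6 kg, R1=5 m, M2=7 kg, R2=6 m
For a disk: I = (1/2)*M*R^2, so I_A/I_B = (M1*R1^2)/(M2*R2^2)
M1*R1^2 = 6*25 = 150
M2*R2^2 = 7*36 = 252
I_A/I_B = 150/252 = 25/42

25/42


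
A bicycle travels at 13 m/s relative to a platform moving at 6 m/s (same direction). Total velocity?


Given: object velocity = 13 m/s, platform velocity = 6 m/s (same direction)
Using classical velocity addition: v_total = v_object + v_platform
v_total = 13 + 6
v_total = 19 m/s

19 m/s


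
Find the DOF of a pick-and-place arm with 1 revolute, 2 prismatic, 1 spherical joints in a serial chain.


Given: serial robot with 1 revolute, 2 prismatic, 1 spherical joints
DOF contribution per joint type: revolute=1, prismatic=1, spherical=3, fixed=0
DOF = 1*1 + 2*1 + 1*3
DOF = 6

6


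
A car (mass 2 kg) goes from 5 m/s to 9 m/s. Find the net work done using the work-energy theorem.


Given: m = 2 kg, v0 = 5 m/s, v = 9 m/s
Using W = (1/2)*m*(v^2 - v0^2)
v^2 = 9^2 = 81
v0^2 = 5^2 = 25
v^2 - v0^2 = 81 - 25 = 56
W = (1/2)*2*56 = 56 J

56 J


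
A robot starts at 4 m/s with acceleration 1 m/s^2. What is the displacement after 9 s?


Given: v0 = 4 m/s, a = 1 m/s^2, t = 9 s
Using s = v0*t + (1/2)*a*t^2
s = 4*9 + (1/2)*1*9^2
s = 36 + (1/2)*81
s = 36 + 81/2
s = 153/2

153/2 m


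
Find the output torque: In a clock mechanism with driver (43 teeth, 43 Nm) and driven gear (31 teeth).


Given: N1 = 43, N2 = 31, T1 = 43 Nm
Using T2/T1 = N2/N1
T2 = T1 * N2 / N1
T2 = 43 * 31 / 43
T2 = 1333 / 43
T2 = 31 Nm

31 Nm


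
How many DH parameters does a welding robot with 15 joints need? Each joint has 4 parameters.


Given: 15 joints, 4 DH parameters per joint (d, theta, a, alpha)
Total DH parameters = number_of_joints * 4
Total = 15 * 4
Total = 60

60


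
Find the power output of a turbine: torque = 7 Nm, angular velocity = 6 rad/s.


Given: tau = 7 Nm, omega = 6 rad/s
Using P = tau * omega
P = 7 * 6
P = 42 W

42 W


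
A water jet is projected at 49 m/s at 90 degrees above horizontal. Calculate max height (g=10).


Given: v0 = 49 m/s, theta = 90 deg, g = 10 m/s^2
sin^2(90) = 1
Using H = v0^2 * sin^2(theta) / (2*g)
H = 49^2 * 1 / (2*10)
H = 2401 * 1 / 20
H = 2401 / 20
H = 2401/20 m

2401/20 m


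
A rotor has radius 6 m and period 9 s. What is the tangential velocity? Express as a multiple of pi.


Given: radius r = 6 m, period T = 9 s
Using v = 2*pi*r / T
v = 2*pi*6 / 9
v = 12*pi / 9
v = 4/3*pi m/s

4/3*pi m/s


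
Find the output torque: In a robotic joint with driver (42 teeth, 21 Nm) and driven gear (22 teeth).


Given: N1 = 42, N2 = 22, T1 = 21 Nm
Using T2/T1 = N2/N1
T2 = T1 * N2 / N1
T2 = 21 * 22 / 42
T2 = 462 / 42
T2 = 11 Nm

11 Nm


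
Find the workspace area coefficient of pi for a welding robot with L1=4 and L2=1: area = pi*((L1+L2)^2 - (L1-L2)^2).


Given: L1 = 4, L2 = 1
(L1+L2)^2 = (5)^2 = 25
(L1-L2)^2 = (3)^2 = 9
Difference = 25 - 9 = 16
This equals 4*L1*L2 = 4*4*1 = 16
Workspace area = 16*pi

16


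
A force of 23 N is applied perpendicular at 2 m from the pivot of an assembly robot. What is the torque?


Given: F = 23 N, r = 2 m, angle = 90 deg (perpendicular)
Using tau = F * r * sin(90)
sin(90) = 1
tau = 23 * 2 * 1
tau = 46 Nm

46 Nm


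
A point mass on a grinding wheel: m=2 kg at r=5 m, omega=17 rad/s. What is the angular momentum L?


Given: m = 2 kg, r = 5 m, omega = 17 rad/s
For a point mass: I = m*r^2
I = 2*5^2 = 2*25 = 50
L = I*omega = 50*17
L = 850 kg*m^2/s

850 kg*m^2/s


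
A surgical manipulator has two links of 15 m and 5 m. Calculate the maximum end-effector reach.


Given: L1 = 15 m, L2 = 5 m
For a 2-link planar arm, max reach = L1 + L2 (fully extended)
Max reach = 15 + 5
Max reach = 20 m

20 m


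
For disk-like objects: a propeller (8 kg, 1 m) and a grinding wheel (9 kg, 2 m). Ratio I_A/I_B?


Given: M1=8 kg, R1=1 m, M2=9 kg, R2=2 m
For a disk: I = (1/2)*M*R^2, so I_A/I_B = (M1*R1^2)/(M2*R2^2)
M1*R1^2 = 8*1 = 8
M2*R2^2 = 9*4 = 36
I_A/I_B = 8/36 = 2/9

2/9


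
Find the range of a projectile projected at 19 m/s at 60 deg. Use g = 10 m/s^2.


Given: v0 = 19 m/s, theta = 60 deg, g = 10 m/s^2
sin(2*60) = sin(120) = sqrt(3)/2
Using R = v0^2 * sin(2*theta) / g
R = 19^2 * (sqrt(3)/2) / 10
R = 361 * sqrt(3) / 20
R = 361/20*sqrt(3) m

361/20*sqrt(3) m


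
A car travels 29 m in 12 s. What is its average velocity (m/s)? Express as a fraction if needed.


Given: distance d = 29 m, time t = 12 s
Using v = d / t
v = 29 / 12
v = 29/12 m/s

29/12 m/s


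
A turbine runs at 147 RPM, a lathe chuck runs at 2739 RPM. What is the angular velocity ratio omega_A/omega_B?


Given: RPM_A = 147, RPM_B = 2739
omega = 2*pi*RPM/60, so omega_A/omega_B = RPM_A / RPM_B
omega_A/omega_B = 147 / 2739
omega_A/omega_B = 49/913

49/913


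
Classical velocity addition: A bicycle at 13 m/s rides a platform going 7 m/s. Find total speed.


Given: object velocity = 13 m/s, platform velocity = 7 m/s (same direction)
Using classical velocity addition: v_total = v_object + v_platform
v_total = 13 + 7
v_total = 20 m/s

20 m/s


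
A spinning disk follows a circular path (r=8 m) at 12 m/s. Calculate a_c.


Given: v = 12 m/s, r = 8 m
Using a_c = v^2 / r
a_c = 12^2 / 8
a_c = 144 / 8
a_c = 18 m/s^2

18 m/s^2


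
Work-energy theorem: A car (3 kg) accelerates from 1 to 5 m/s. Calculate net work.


Given: m = 3 kg, v0 = 1 m/s, v = 5 m/s
Using W = (1/2)*m*(v^2 - v0^2)
v^2 = 5^2 = 25
v0^2 = 1^2 = 1
v^2 - v0^2 = 25 - 1 = 24
W = (1/2)*3*24 = 36 J

36 J


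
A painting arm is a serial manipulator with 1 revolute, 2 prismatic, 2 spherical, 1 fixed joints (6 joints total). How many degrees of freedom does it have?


Given: serial robot with 1 revolute, 2 prismatic, 2 spherical, 1 fixed joints
DOF contribution per joint type: revolute=1, prismatic=1, spherical=3, fixed=0
DOF = 1*1 + 2*1 + 2*3 + 1*0
DOF = 9

9


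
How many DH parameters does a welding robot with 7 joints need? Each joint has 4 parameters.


Given: 7 joints, 4 DH parameters per joint (d, theta, a, alpha)
Total DH parameters = number_of_joints * 4
Total = 7 * 4
Total = 28

28


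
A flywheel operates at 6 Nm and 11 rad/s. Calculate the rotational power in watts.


Given: tau = 6 Nm, omega = 11 rad/s
Using P = tau * omega
P = 6 * 11
P = 66 W

66 W


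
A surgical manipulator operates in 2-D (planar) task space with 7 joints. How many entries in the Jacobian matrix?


Given: task space dimension = 2, joints = 7
Jacobian is a 2 x 7 matrix
Total entries = rows * columns
Total = 2 * 7
Total = 14

14


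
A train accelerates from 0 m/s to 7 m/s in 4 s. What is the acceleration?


Given: initial velocity v0 = 0 m/s, final velocity v = 7 m/s, time t = 4 s
Using a = (v - v0) / t
a = (7 - 0) / 4
a = 7 / 4
a = 7/4 m/s^2

7/4 m/s^2


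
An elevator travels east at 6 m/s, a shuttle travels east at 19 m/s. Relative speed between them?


Given: v_A = 6 m/s east, v_B = 19 m/s east
Both move in the same direction; relative speed = |v_A - v_B|
|6 - 19| = |-13|
= 13 m/s

13 m/s


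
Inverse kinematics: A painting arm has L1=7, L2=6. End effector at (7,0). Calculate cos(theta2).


Given: L1 = 7, L2 = 6, target (x, y) = (7, 0)
Using cos(theta2) = (x^2 + y^2 - L1^2 - L2^2) / (2*L1*L2)
x^2 + y^2 = 7^2 + 0 = 49
L1^2 + L2^2 = 49 + 36 = 85
Numerator = 49 - 85 = -36
Denominator = 2*7*6 = 84
cos(theta2) = -36/84 = -3/7

-3/7


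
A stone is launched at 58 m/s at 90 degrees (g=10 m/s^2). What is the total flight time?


Given: v0 = 58 m/s, theta = 90 deg, g = 10 m/s^2
sin(90) = 1
Using T = 2*v0*sin(theta) / g
T = 2*58*1 / 10
T = 116 / 10
T = 58/5 s

58/5 s


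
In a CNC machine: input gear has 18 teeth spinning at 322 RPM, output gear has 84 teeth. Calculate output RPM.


Given: N1 = 18 teeth, w1 = 322 RPM, N2 = 84 teeth
Using N1*w1 = N2*w2
w2 = N1*w1 / N2
w2 = 18*322 / 84
w2 = 5796 / 84
w2 = 69 RPM

69 RPM


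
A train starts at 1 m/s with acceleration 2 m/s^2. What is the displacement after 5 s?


Given: v0 = 1 m/s, a = 2 m/s^2, t = 5 s
Using s = v0*t + (1/2)*a*t^2
s = 1*5 + (1/2)*2*5^2
s = 5 + (1/2)*50
s = 5 + 25
s = 30

30 m


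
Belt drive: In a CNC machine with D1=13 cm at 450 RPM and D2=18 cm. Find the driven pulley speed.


Given: D1 = 13 cm, w1 = 450 RPM, D2 = 18 cm
Using D1*w1 = D2*w2
w2 = D1*w1 / D2
w2 = 13*450 / 18
w2 = 5850 / 18
w2 = 325 RPM

325 RPM


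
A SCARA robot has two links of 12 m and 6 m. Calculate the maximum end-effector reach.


Given: L1 = 12 m, L2 = 6 m
For a 2-link planar arm, max reach = L1 + L2 (fully extended)
Max reach = 12 + 6
Max reach = 18 m

18 m


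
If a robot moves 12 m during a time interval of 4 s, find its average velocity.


Given: distance d = 12 m, time t = 4 s
Using v = d / t
v = 12 / 4
v = 3 m/s

3 m/s


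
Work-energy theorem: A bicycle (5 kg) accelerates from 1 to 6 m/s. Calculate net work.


Given: m = 5 kg, v0 = 1 m/s, v = 6 m/s
Using W = (1/2)*m*(v^2 - v0^2)
v^2 = 6^2 = 36
v0^2 = 1^2 = 1
v^2 - v0^2 = 36 - 1 = 35
W = (1/2)*5*35 = 175/2 J

175/2 J


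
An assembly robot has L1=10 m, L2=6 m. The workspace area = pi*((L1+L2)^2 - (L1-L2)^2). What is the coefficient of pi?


Given: L1 = 10, L2 = 6
(L1+L2)^2 = (16)^2 = 256
(L1-L2)^2 = (4)^2 = 16
Difference = 256 - 16 = 240
This equals 4*L1*L2 = 4*10*6 = 240
Workspace area = 240*pi

240


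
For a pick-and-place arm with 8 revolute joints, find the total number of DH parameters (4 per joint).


Given: 8 joints, 4 DH parameters per joint (d, theta, a, alpha)
Total DH parameters = number_of_joints * 4
Total = 8 * 4
Total = 32

32


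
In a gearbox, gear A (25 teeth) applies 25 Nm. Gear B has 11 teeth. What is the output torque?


Given: N1 = 25, N2 = 11, T1 = 25 Nm
Using T2/T1 = N2/N1
T2 = T1 * N2 / N1
T2 = 25 * 11 / 25
T2 = 275 / 25
T2 = 11 Nm

11 Nm


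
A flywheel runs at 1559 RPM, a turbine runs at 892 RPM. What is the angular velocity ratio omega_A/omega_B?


Given: RPM_A = 1559, RPM_B = 892
omega = 2*pi*RPM/60, so omega_A/omega_B = RPM_A / RPM_B
omega_A/omega_B = 1559 / 892
omega_A/omega_B = 1559/892

1559/892


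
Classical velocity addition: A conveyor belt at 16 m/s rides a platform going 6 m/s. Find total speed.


Given: object velocity = 16 m/s, platform velocity = 6 m/s (same direction)
Using classical velocity addition: v_total = v_object + v_platform
v_total = 16 + 6
v_total = 22 m/s

22 m/s


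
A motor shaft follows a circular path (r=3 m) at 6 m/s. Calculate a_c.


Given: v = 6 m/s, r = 3 m
Using a_c = v^2 / r
a_c = 6^2 / 3
a_c = 36 / 3
a_c = 12 m/s^2

12 m/s^2


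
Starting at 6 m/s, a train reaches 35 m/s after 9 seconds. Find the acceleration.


Given: initial velocity v0 = 6 m/s, final velocity v = 35 m/s, time t = 9 s
Using a = (v - v0) / t
a = (35 - 6) / 9
a = 29 / 9
a = 29/9 m/s^2

29/9 m/s^2


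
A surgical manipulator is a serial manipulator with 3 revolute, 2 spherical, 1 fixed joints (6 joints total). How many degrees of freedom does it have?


Given: serial robot with 3 revolute, 2 spherical, 1 fixed joints
DOF contribution per joint type: revolute=1, prismatic=1, spherical=3, fixed=0
DOF = 3*1 + 2*3 + 1*0
DOF = 9

9


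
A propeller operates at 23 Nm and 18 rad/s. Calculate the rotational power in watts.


Given: tau = 23 Nm, omega = 18 rad/s
Using P = tau * omega
P = 23 * 18
P = 414 W

414 W


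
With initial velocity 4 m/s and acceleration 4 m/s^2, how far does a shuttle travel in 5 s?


Given: v0 = 4 m/s, a = 4 m/s^2, t = 5 s
Using s = v0*t + (1/2)*a*t^2
s = 4*5 + (1/2)*4*5^2
s = 20 + (1/2)*100
s = 20 + 50
s = 70

70 m


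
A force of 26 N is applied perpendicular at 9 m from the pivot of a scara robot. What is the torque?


Given: F = 26 N, r = 9 m, angle = 90 deg (perpendicular)
Using tau = F * r * sin(90)
sin(90) = 1
tau = 26 * 9 * 1
tau = 234 Nm

234 Nm


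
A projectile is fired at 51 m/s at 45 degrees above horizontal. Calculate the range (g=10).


Given: v0 = 51 m/s, theta = 45 deg, g = 10 m/s^2
sin(2*45) = sin(90) = 1
Using R = v0^2 * sin(2*theta) / g
R = 51^2 * 1 / 10
R = 2601 / 10
R = 2601/10 m

2601/10 m


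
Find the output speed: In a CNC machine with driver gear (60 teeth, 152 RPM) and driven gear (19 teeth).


Given: N1 = 60 teeth, w1 = 152 RPM, N2 = 19 teeth
Using N1*w1 = N2*w2
w2 = N1*w1 / N2
w2 = 60*152 / 19
w2 = 9120 / 19
w2 = 480 RPM

480 RPM


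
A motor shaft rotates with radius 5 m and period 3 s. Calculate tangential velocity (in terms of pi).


Given: radius r = 5 m, period T = 3 s
Using v = 2*pi*r / T
v = 2*pi*5 / 3
v = 10*pi / 3
v = 10/3*pi m/s

10/3*pi m/s


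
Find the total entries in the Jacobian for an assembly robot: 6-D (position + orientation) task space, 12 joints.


Given: task space dimension = 6, joints = 12
Jacobian is a 6 x 12 matrix
Total entries = rows * columns
Total = 6 * 12
Total = 72

72
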